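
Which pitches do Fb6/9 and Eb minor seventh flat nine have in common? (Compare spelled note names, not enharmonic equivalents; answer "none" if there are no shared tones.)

Fb – Db – Gb

Fb6/9: Fb Ab Cb Db Gb
Eb minor seventh flat nine: Eb Gb Bb Db Fb
Common to both → Fb, Db, Gb.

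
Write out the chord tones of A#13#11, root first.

Root A#, quality dominant thirteenth sharp eleven:
- root: A#
- major 3rd: C##
- perfect 5th: E#
- minor 7th: G#
- major 9th: B#
- augmented 11th: D##
- major 13th: F##

A#, C##, E#, G#, B#, D##, F##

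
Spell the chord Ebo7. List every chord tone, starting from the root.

Root Eb, quality diminished seventh:
Root: Eb
Minor 3rd (3rd): Gb
Diminished 5th (5th): Bbb
Diminished 7th (7th): Dbb

Eb, Gb, Bbb, Dbb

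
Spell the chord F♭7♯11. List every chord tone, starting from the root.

Fb, Ab, Cb, Ebb, Bb

Root Fb, quality dominant seventh sharp eleven:
Root: Fb
Major 3rd (3rd): Ab
Perfect 5th (5th): Cb
Minor 7th (7th): Ebb
Augmented 11th (11th): Bb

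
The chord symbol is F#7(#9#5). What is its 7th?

E

Root of F#7(#9#5) = F#. The 7th is a minor 7th: F# up a minor 7th → E.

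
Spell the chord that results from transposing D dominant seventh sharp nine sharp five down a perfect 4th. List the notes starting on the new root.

Transposed root: D → A (perfect 4th down). So we spell A dominant seventh sharp nine sharp five:
- root: A
- major 3rd: C-sharp
- augmented 5th: E-sharp
- minor 7th: G
- augmented 9th: B-sharp

A C-sharp E-sharp G B-sharp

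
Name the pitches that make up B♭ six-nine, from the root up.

Bb, D, F, G, C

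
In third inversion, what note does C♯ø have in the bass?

C♯ø in root position is C#–E–G–B.
Third inversion places the seventh in the bass, which is B.

B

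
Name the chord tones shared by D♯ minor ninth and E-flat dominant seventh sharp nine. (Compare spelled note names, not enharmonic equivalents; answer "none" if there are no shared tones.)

F-sharp

D♯ minor ninth: D-sharp F-sharp A-sharp C-sharp E-sharp
E-flat dominant seventh sharp nine: E-flat G B-flat D-flat F-sharp
Common to both → F-sharp.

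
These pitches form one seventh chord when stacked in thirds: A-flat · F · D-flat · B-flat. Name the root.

B-flat

Stacking in thirds gives B-flat – D-flat – F – A-flat, so B-flat is the root — B-flat minor seventh.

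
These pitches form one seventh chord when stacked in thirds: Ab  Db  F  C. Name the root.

Db

Arranged so that each adjacent pair is a third by letter name: Db – F – Ab – C.
The bottom of that stack, Db, is the root (this is Db major seventh).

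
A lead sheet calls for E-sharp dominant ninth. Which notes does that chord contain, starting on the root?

E-sharp dominant ninth is a dominant ninth built on E#.
Root: E#
Major 3rd (3rd): G##
Perfect 5th (5th): B#
Minor 7th (7th): D#
Major 9th (9th): F##

E# – G## – B# – D# – F##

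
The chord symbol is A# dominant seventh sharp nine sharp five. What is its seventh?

Root of A# dominant seventh sharp nine sharp five = A#. The 7th is a minor 7th: A# up a minor 7th → G#.

G#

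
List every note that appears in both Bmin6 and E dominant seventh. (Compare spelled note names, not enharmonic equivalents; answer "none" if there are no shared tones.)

B, D, G#

Bmin6: B D F# G#
E dominant seventh: E G# B D
Common to both → B, D, G#.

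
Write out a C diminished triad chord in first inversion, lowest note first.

Eb, Gb, C

C diminished triad = C–Eb–Gb; first inversion → third (Eb) lowest.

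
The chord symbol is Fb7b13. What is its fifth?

Cb

Fb7b13 is built on Fb; its 5th is a perfect 5th above the root.
A fifth above F uses the letter C, and the perfect 5th above Fb is Cb.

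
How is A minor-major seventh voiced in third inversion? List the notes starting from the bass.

G-sharp – A – C – E

A minor-major seventh = A–C–E–G-sharp; third inversion → seventh (G-sharp) lowest.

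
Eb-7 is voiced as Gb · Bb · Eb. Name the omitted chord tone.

Eb-7 = Eb, Gb, Bb, Db. The voicing lacks the 7th (minor 7th), Db.

Db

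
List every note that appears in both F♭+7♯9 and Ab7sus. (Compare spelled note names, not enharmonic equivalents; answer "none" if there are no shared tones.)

Ab

F♭+7♯9: Fb Ab C Ebb G
Ab7sus: Ab Db Eb Gb
Common to both → Ab.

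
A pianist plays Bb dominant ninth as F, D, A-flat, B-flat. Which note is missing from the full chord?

The full Bb dominant ninth chord is B-flat, D, F, A-flat, C.
Comparing with the voicing, the major 9th (9th) — C — is absent.

C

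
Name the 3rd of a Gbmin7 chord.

Bbb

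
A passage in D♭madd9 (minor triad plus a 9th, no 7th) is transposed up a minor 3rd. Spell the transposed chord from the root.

A minor 3rd up from Db is Fb, so the new chord is Fb minor added-ninth.
root → Fb
3rd (minor 3rd) → Abb
5th (perfect 5th) → Cb
9th (major 9th) → Gb

Fb, Abb, Cb, Gb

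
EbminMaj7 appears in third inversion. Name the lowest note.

D

EbminMaj7 = E♭–G♭–B♭–D. Third inversion → seventh in the bass = D.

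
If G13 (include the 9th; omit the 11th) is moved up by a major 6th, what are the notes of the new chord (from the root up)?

G up a major 6th → E. New chord: E dominant thirteenth.
- root: E
- major 3rd: G♯
- perfect 5th: B
- minor 7th: D
- major 9th: F♯
- major 13th: C♯

E G♯ B D F♯ C♯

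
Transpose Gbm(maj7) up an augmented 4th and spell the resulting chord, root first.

An augmented 4th up from G♭ is C, so the new chord is C minor-major seventh.
C — root
E♭ — minor 3rd
G — perfect 5th
B — major 7th

C – E♭ – G – B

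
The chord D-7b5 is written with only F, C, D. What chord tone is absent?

A♭

The full D-7b5 chord is D, F, A♭, C.
Comparing with the voicing, the diminished 5th (5th) — A♭ — is absent.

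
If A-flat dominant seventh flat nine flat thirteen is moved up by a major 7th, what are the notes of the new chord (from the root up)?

G B D F A-flat E-flat

Transposed root: A-flat → G (major 7th up). So we spell G dominant seventh flat nine flat thirteen:
G — root
B — major 3rd
D — perfect 5th
F — minor 7th
A-flat — minor 9th
E-flat — minor 13th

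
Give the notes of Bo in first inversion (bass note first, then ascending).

D F B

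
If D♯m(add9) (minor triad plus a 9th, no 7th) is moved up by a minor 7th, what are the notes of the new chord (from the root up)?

C#  E  G#  D#

A minor 7th up from D# is C#, so the new chord is C# minor added-ninth.
root → C#
3rd (minor 3rd) → E
5th (perfect 5th) → G#
9th (major 9th) → D#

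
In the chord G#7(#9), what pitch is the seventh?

G#7(#9) is built on G#; its 7th is a minor 7th above the root.
A seventh above G uses the letter F, and the minor 7th above G# is F#.

F#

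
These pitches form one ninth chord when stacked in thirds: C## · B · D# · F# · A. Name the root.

B

Stacking in thirds gives B – D# – F# – A – C##, so B is the root — B dominant seventh sharp nine.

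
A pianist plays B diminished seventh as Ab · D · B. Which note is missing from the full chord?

The full B diminished seventh chord is B, D, F, Ab.
Comparing with the voicing, the diminished 5th (5th) — F — is absent.

F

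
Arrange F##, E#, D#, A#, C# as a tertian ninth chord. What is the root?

Stacking in thirds gives D# – F## – A# – C# – E#, so D# is the root — D# dominant ninth.

D#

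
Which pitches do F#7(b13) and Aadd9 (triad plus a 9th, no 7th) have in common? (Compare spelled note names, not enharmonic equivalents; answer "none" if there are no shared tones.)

C# – E

F#7(b13): F# A# C# E D
Aadd9: A C# E B
Common to both → C#, E.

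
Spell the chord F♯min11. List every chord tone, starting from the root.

F♯min11: minor eleventh on F♯.
F♯ — root
A — minor 3rd
C♯ — perfect 5th
E — minor 7th
G♯ — major 9th
B — perfect 11th

F♯ – A – C♯ – E – G♯ – B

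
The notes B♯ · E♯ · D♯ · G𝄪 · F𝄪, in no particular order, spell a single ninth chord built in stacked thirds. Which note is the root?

Stacking in thirds gives E♯ – G𝄪 – B♯ – D♯ – F𝄪, so E♯ is the root — E♯ dominant ninth.

E♯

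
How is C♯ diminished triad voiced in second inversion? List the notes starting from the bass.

G, C#, E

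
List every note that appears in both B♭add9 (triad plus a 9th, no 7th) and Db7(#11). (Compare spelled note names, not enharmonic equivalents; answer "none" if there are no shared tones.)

F

B♭add9: Bb D F C
Db7(#11): Db F Ab Cb G
Common to both → F.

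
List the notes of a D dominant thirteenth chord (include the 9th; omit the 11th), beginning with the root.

Root D, quality dominant thirteenth:
Root: D
Major 3rd (3rd): F#
Perfect 5th (5th): A
Minor 7th (7th): C
Major 9th (9th): E
Major 13th (13th): B

D, F#, A, C, E, B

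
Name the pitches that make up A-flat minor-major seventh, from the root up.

A-flat  C-flat  E-flat  G

A-flat minor-major seventh: minor-major seventh on A-flat.
root → A-flat
3rd (minor 3rd) → C-flat
5th (perfect 5th) → E-flat
7th (major 7th) → G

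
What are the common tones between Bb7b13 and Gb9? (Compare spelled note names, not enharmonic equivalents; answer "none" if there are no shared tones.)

Bb, Ab, Gb

Bb7b13: Bb D F Ab Gb
Gb9: Gb Bb Db Fb Ab
Common to both → Bb, Ab, Gb.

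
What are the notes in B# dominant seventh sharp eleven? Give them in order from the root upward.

B-sharp, D-double-sharp, F-double-sharp, A-sharp, E-double-sharp

B# dominant seventh sharp eleven is a dominant seventh sharp eleven built on B-sharp.
Root: B-sharp
Major 3rd (3rd): D-double-sharp
Perfect 5th (5th): F-double-sharp
Minor 7th (7th): A-sharp
Augmented 11th (11th): E-double-sharp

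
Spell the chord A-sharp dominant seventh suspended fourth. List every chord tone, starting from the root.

A-sharp  D-sharp  E-sharp  G-sharp

A-sharp dominant seventh suspended fourth is a dominant seventh suspended fourth built on A-sharp.
root → A-sharp
4th (perfect 4th) → D-sharp
5th (perfect 5th) → E-sharp
7th (minor 7th) → G-sharp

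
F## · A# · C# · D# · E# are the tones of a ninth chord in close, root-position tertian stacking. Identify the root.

D#

Arranged so that each adjacent pair is a third by letter name: D# – F## – A# – C# – E#.
The bottom of that stack, D#, is the root (this is D# dominant ninth).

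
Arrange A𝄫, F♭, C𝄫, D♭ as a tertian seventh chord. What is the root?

D♭

Arranged so that each adjacent pair is a third by letter name: D♭ – F♭ – A𝄫 – C𝄫.
The bottom of that stack, D♭, is the root (this is D♭ diminished seventh).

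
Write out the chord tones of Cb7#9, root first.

Cb7#9: dominant seventh sharp nine on Cb.
root → Cb
3rd (major 3rd) → Eb
5th (perfect 5th) → Gb
7th (minor 7th) → Bbb
9th (augmented 9th) → D

Cb, Eb, Gb, Bbb, D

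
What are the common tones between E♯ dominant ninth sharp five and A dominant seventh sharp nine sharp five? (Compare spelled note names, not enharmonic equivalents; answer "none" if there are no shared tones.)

E♯ dominant ninth sharp five = E#, G##, B##, D#, F##.
A dominant seventh sharp nine sharp five = A, C#, E#, G, B#.
Shared: E#.

E#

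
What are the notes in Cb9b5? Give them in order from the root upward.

Root Cb, quality dominant ninth flat five:
root → Cb
3rd (major 3rd) → Eb
5th (diminished 5th) → Gbb
7th (minor 7th) → Bbb
9th (major 9th) → Db

Cb Eb Gbb Bbb Db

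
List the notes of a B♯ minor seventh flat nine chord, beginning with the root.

B♯ minor seventh flat nine is a minor seventh flat nine built on B♯.
B♯ — root
D♯ — minor 3rd
F𝄪 — perfect 5th
A♯ — minor 7th
C♯ — minor 9th

B♯  D♯  F𝄪  A♯  C♯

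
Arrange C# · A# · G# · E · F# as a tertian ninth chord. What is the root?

F#

Arranged so that each adjacent pair is a third by letter name: F# – A# – C# – E – G#.
The bottom of that stack, F#, is the root (this is F# dominant ninth).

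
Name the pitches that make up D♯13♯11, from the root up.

D♯13♯11 is a dominant thirteenth sharp eleven built on D♯.
D♯ — root
F𝄪 — major 3rd
A♯ — perfect 5th
C♯ — minor 7th
E♯ — major 9th
G𝄪 — augmented 11th
B♯ — major 13th

D♯, F𝄪, A♯, C♯, E♯, G𝄪, B♯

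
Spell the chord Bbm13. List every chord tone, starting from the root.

Bb, Db, F, Ab, C, Eb, G

Bbm13 is a minor thirteenth built on Bb.
root → Bb
3rd (minor 3rd) → Db
5th (perfect 5th) → F
7th (minor 7th) → Ab
9th (major 9th) → C
11th (perfect 11th) → Eb
13th (major 13th) → G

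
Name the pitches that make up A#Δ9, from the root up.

A#, C##, E#, G##, B#

A#Δ9 is a major ninth built on A#.
Root: A#
Major 3rd (3rd): C##
Perfect 5th (5th): E#
Major 7th (7th): G##
Major 9th (9th): B#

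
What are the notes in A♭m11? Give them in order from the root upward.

A♭, C♭, E♭, G♭, B♭, D♭

A♭m11: minor eleventh on A♭.
Root: A♭
Minor 3rd (3rd): C♭
Perfect 5th (5th): E♭
Minor 7th (7th): G♭
Major 9th (9th): B♭
Perfect 11th (11th): D♭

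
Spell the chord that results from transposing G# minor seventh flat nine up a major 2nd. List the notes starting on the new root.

G# up a major 2nd → A#. New chord: A# minor seventh flat nine.
- root: A#
- minor 3rd: C#
- perfect 5th: E#
- minor 7th: G#
- minor 9th: B

A#, C#, E#, G#, B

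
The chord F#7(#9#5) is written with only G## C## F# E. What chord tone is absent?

A#

F#7(#9#5) = F#, A#, C##, E, G##. The voicing lacks the 3rd (major 3rd), A#.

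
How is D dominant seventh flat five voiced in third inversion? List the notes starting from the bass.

In root position, D dominant seventh flat five is D–F-sharp–A-flat–C.
Third inversion puts the seventh (C) in the bass.

C  D  F-sharp  A-flat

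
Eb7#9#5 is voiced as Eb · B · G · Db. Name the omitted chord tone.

F#

The full Eb7#9#5 chord is Eb, G, B, Db, F#.
Comparing with the voicing, the augmented 9th (9th) — F# — is absent.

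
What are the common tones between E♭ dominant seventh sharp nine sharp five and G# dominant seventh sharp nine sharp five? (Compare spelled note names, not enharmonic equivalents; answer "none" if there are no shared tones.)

E♭ dominant seventh sharp nine sharp five = E-flat, G, B, D-flat, F-sharp.
G# dominant seventh sharp nine sharp five = G-sharp, B-sharp, D-double-sharp, F-sharp, A-double-sharp.
Shared: F-sharp.

F-sharp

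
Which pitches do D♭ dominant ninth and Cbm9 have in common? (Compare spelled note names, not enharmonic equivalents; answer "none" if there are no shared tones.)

Db – Cb

D♭ dominant ninth = Db, F, Ab, Cb, Eb.
Cbm9 = Cb, Ebb, Gb, Bbb, Db.
Shared: Db, Cb.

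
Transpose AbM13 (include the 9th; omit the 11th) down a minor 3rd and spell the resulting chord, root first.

A minor 3rd down from A♭ is F, so the new chord is F major thirteenth.
- root: F
- major 3rd: A
- perfect 5th: C
- major 7th: E
- major 9th: G
- major 13th: D

F, A, C, E, G, D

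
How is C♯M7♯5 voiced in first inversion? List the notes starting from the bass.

E♯  G𝄪  B♯  C♯

C♯M7♯5 = C♯–E♯–G𝄪–B♯; first inversion → third (E♯) lowest.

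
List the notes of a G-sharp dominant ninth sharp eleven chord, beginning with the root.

G-sharp  B-sharp  D-sharp  F-sharp  A-sharp  C-double-sharp

Root G-sharp, quality dominant ninth sharp eleven:
- root: G-sharp
- major 3rd: B-sharp
- perfect 5th: D-sharp
- minor 7th: F-sharp
- major 9th: A-sharp
- augmented 11th: C-double-sharp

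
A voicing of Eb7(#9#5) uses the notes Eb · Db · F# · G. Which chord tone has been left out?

Eb7(#9#5) = Eb, G, B, Db, F#. The voicing lacks the 5th (augmented 5th), B.

B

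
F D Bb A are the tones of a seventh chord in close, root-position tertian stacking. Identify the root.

Stacking in thirds gives Bb – D – F – A, so Bb is the root — Bb major seventh.

Bb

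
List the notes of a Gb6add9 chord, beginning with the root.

Gb, Bb, Db, Eb, Ab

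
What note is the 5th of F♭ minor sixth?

F♭ minor sixth is built on F♭; its 5th is a perfect 5th above the root.
A fifth above F uses the letter C, and the perfect 5th above F♭ is C♭.

C♭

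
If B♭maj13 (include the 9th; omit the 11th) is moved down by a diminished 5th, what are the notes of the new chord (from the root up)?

E – G# – B – D# – F# – C#

Bb down a diminished 5th → E. New chord: E major thirteenth.
root → E
3rd (major 3rd) → G#
5th (perfect 5th) → B
7th (major 7th) → D#
9th (major 9th) → F#
13th (major 13th) → C#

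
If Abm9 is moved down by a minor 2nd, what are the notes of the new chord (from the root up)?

G B♭ D F A

A♭ down a minor 2nd → G. New chord: G minor ninth.
root → G
3rd (minor 3rd) → B♭
5th (perfect 5th) → D
7th (minor 7th) → F
9th (major 9th) → A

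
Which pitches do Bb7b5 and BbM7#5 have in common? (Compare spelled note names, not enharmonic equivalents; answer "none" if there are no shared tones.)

Bb – D

Bb7b5: Bb D Fb Ab
BbM7#5: Bb D F# A
Common to both → Bb, D.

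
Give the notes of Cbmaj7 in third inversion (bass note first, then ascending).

Cbmaj7 = C♭–E♭–G♭–B♭; third inversion → seventh (B♭) lowest.

B♭, C♭, E♭, G♭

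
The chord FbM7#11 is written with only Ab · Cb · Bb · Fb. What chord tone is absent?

FbM7#11 = Fb, Ab, Cb, Eb, Bb. The voicing lacks the 7th (major 7th), Eb.

Eb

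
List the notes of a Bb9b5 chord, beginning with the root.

Root Bb, quality dominant ninth flat five:
Root: Bb
Major 3rd (3rd): D
Diminished 5th (5th): Fb
Minor 7th (7th): Ab
Major 9th (9th): C

Bb, D, Fb, Ab, C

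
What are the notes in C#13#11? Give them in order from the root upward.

C#  E#  G#  B  D#  F##  A#

C#13#11: dominant thirteenth sharp eleven on C#.
root → C#
3rd (major 3rd) → E#
5th (perfect 5th) → G#
7th (minor 7th) → B
9th (major 9th) → D#
11th (augmented 11th) → F##
13th (major 13th) → A#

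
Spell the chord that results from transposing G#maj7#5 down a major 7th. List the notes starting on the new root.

A major 7th down from G# is A, so the new chord is A augmented major seventh.
A — root
C# — major 3rd
E# — augmented 5th
G# — major 7th

A  C#  E#  G#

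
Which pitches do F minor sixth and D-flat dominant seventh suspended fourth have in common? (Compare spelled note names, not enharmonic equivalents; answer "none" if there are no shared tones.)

A-flat

F minor sixth = F, A-flat, C, D.
D-flat dominant seventh suspended fourth = D-flat, G-flat, A-flat, C-flat.
Shared: A-flat.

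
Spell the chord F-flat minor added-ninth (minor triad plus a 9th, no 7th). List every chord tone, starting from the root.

Root F♭, quality minor added-ninth:
root → F♭
3rd (minor 3rd) → A𝄫
5th (perfect 5th) → C♭
9th (major 9th) → G♭

F♭ – A𝄫 – C♭ – G♭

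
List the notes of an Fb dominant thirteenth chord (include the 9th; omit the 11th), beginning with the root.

F-flat A-flat C-flat E-double-flat G-flat D-flat

Root F-flat, quality dominant thirteenth:
F-flat — root
A-flat — major 3rd
C-flat — perfect 5th
E-double-flat — minor 7th
G-flat — major 9th
D-flat — major 13th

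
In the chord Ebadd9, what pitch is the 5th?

Root of Ebadd9 = E♭. The 5th is a perfect 5th: E♭ up a perfect 5th → B♭.

B♭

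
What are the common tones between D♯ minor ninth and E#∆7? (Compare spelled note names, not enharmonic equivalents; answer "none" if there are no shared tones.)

E♯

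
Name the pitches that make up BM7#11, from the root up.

B – D# – F# – A# – E#

Root B, quality major seventh sharp eleven:
Root: B
Major 3rd (3rd): D#
Perfect 5th (5th): F#
Major 7th (7th): A#
Augmented 11th (11th): E#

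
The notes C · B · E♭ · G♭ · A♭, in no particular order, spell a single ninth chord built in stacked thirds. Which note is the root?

A♭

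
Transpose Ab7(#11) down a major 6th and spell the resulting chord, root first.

Cb – Eb – Gb – Bbb – F

Ab down a major 6th → Cb. New chord: Cb dominant seventh sharp eleven.
root → Cb
3rd (major 3rd) → Eb
5th (perfect 5th) → Gb
7th (minor 7th) → Bbb
11th (augmented 11th) → F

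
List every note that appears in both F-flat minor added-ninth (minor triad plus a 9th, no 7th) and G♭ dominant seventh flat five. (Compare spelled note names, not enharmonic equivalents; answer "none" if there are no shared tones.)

F-flat, G-flat

F-flat minor added-ninth = F-flat, A-double-flat, C-flat, G-flat.
G♭ dominant seventh flat five = G-flat, B-flat, D-double-flat, F-flat.
Shared: F-flat, G-flat.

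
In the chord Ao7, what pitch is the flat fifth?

Ao7 is built on A; its 5th is a diminished 5th above the root.
A fifth above A uses the letter E, and the diminished 5th above A is Eb.

Eb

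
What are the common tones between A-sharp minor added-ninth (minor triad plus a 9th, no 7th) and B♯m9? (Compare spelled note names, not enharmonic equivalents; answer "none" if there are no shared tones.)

A#, B#

A-sharp minor added-ninth = A#, C#, E#, B#.
B♯m9 = B#, D#, F##, A#, C##.
Shared: A#, B#.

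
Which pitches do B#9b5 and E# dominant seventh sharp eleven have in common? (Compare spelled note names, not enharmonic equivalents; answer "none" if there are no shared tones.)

B#9b5 = B#, D##, F#, A#, C##.
E# dominant seventh sharp eleven = E#, G##, B#, D#, A##.
Shared: B#.

B#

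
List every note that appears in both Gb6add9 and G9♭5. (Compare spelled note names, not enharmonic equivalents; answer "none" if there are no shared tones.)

Db

Gb6add9 = Gb, Bb, Db, Eb, Ab.
G9♭5 = G, B, Db, F, A.
Shared: Db.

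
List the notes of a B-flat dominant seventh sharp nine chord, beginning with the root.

B-flat  D  F  A-flat  C-sharp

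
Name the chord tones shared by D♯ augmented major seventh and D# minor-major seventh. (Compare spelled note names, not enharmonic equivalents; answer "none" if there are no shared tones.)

D-sharp, C-double-sharp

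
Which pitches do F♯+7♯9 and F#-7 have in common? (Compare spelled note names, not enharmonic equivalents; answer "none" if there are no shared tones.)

F♯+7♯9 = F#, A#, C##, E, G##.
F#-7 = F#, A, C#, E.
Shared: F#, E.

F#, E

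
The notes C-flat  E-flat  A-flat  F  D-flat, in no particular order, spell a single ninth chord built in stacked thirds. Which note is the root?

D-flat

Arranged so that each adjacent pair is a third by letter name: D-flat – F – A-flat – C-flat – E-flat.
The bottom of that stack, D-flat, is the root (this is D-flat dominant ninth).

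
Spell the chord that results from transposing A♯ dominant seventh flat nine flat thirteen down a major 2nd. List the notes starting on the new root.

G-sharp – B-sharp – D-sharp – F-sharp – A – E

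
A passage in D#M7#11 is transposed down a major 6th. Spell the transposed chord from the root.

D# down a major 6th → F#. New chord: F# major seventh sharp eleven.
root → F#
3rd (major 3rd) → A#
5th (perfect 5th) → C#
7th (major 7th) → E#
11th (augmented 11th) → B#

F#, A#, C#, E#, B#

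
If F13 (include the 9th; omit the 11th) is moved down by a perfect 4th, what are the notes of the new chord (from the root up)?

F down a perfect 4th → C. New chord: C dominant thirteenth.
C — root
E — major 3rd
G — perfect 5th
B♭ — minor 7th
D — major 9th
A — major 13th

C – E – G – B♭ – D – A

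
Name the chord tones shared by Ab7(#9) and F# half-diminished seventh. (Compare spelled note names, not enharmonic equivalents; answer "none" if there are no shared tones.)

C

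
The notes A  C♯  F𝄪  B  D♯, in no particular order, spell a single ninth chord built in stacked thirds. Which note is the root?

B

Stacking in thirds gives B – D♯ – F𝄪 – A – C♯, so B is the root — B dominant ninth sharp five.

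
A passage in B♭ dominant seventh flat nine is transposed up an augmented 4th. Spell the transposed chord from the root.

Bb up an augmented 4th → E. New chord: E dominant seventh flat nine.
E — root
G# — major 3rd
B — perfect 5th
D — minor 7th
F — minor 9th

E G# B D F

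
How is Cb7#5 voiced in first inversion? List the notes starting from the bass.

Cb7#5 = Cb–Eb–G–Bbb; first inversion → third (Eb) lowest.

Eb  G  Bbb  Cb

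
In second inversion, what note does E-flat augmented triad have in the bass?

B

E-flat augmented triad in root position is E-flat–G–B.
Second inversion places the fifth in the bass, which is B.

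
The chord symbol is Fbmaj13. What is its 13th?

Db

Fbmaj13 is built on Fb; its 13th is a major 13th above the root.
A sixth above F uses the letter D, and the major 13th above Fb is Db.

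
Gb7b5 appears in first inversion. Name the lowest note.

B♭

Gb7b5 = G♭–B♭–D𝄫–F♭. First inversion → third in the bass = B♭.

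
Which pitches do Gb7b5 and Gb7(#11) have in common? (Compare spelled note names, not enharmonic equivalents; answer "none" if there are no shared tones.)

Gb, Bb, Fb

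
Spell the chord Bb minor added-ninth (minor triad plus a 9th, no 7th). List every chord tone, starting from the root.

B-flat D-flat F C

Bb minor added-ninth is a minor added-ninth built on B-flat.
B-flat — root
D-flat — minor 3rd
F — perfect 5th
C — major 9th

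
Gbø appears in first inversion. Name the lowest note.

Bbb

Gbø = Gb–Bbb–Dbb–Fb. First inversion → third in the bass = Bbb.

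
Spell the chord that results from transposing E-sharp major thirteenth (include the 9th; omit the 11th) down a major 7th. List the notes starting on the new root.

A major 7th down from E-sharp is F-sharp, so the new chord is F-sharp major thirteenth.
Root: F-sharp
Major 3rd (3rd): A-sharp
Perfect 5th (5th): C-sharp
Major 7th (7th): E-sharp
Major 9th (9th): G-sharp
Major 13th (13th): D-sharp

F-sharp A-sharp C-sharp E-sharp G-sharp D-sharp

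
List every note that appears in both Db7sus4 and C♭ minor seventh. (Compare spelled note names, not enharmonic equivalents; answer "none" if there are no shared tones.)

Gb Cb

Db7sus4: Db Gb Ab Cb
C♭ minor seventh: Cb Ebb Gb Bbb
Common to both → Gb, Cb.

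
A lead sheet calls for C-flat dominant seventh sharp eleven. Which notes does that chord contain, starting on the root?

C-flat dominant seventh sharp eleven is a dominant seventh sharp eleven built on Cb.
Cb — root
Eb — major 3rd
Gb — perfect 5th
Bbb — minor 7th
F — augmented 11th

Cb, Eb, Gb, Bbb, F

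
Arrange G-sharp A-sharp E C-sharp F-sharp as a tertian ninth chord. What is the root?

F-sharp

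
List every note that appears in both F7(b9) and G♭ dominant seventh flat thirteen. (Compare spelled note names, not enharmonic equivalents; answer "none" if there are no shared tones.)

Gb

F7(b9): F A C Eb Gb
G♭ dominant seventh flat thirteen: Gb Bb Db Fb Ebb
Common to both → Gb.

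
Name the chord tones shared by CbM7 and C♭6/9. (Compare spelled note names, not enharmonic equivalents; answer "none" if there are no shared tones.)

C♭, E♭, G♭

CbM7: C♭ E♭ G♭ B♭
C♭6/9: C♭ E♭ G♭ A♭ D♭
Common to both → C♭, E♭, G♭.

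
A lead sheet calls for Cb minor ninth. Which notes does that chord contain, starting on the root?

Root C-flat, quality minor ninth:
C-flat — root
E-double-flat — minor 3rd
G-flat — perfect 5th
B-double-flat — minor 7th
D-flat — major 9th

C-flat  E-double-flat  G-flat  B-double-flat  D-flat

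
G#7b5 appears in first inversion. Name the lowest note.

B♯

G#7b5 = G♯–B♯–D–F♯. First inversion → third in the bass = B♯.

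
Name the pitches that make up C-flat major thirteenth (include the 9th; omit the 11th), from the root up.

C-flat, E-flat, G-flat, B-flat, D-flat, A-flat

C-flat major thirteenth: major thirteenth on C-flat.
Root: C-flat
Major 3rd (3rd): E-flat
Perfect 5th (5th): G-flat
Major 7th (7th): B-flat
Major 9th (9th): D-flat
Major 13th (13th): A-flat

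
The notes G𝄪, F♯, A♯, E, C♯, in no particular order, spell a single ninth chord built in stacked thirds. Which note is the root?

F♯

Arranged so that each adjacent pair is a third by letter name: F♯ – A♯ – C♯ – E – G𝄪.
The bottom of that stack, F♯, is the root (this is F♯ dominant seventh sharp nine).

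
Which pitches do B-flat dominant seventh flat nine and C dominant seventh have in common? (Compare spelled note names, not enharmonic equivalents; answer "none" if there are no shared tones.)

B-flat

B-flat dominant seventh flat nine = B-flat, D, F, A-flat, C-flat.
C dominant seventh = C, E, G, B-flat.
Shared: B-flat.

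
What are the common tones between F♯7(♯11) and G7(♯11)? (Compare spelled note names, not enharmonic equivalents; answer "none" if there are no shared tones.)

F♯7(♯11) = F#, A#, C#, E, B#.
G7(♯11) = G, B, D, F, C#.
Shared: C#.

C#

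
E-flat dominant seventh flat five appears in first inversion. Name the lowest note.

E-flat dominant seventh flat five = E-flat–G–B-double-flat–D-flat. First inversion → third in the bass = G.

G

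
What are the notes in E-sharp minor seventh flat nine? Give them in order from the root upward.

E-sharp minor seventh flat nine: minor seventh flat nine on E-sharp.
root → E-sharp
3rd (minor 3rd) → G-sharp
5th (perfect 5th) → B-sharp
7th (minor 7th) → D-sharp
9th (minor 9th) → F-sharp

E-sharp, G-sharp, B-sharp, D-sharp, F-sharp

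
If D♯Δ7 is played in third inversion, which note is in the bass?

C##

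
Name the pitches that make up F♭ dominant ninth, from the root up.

Fb Ab Cb Ebb Gb

Root Fb, quality dominant ninth:
Fb — root
Ab — major 3rd
Cb — perfect 5th
Ebb — minor 7th
Gb — major 9th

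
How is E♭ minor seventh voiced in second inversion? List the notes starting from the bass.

In root position, E♭ minor seventh is E-flat–G-flat–B-flat–D-flat.
Second inversion puts the fifth (B-flat) in the bass.

B-flat, D-flat, E-flat, G-flat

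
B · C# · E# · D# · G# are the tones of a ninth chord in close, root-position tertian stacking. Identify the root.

Arranged so that each adjacent pair is a third by letter name: C# – E# – G# – B – D#.
The bottom of that stack, C#, is the root (this is C# dominant ninth).

C#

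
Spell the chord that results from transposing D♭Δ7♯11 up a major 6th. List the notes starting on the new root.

Bb – D – F – A – E

A major 6th up from Db is Bb, so the new chord is Bb major seventh sharp eleven.
- root: Bb
- major 3rd: D
- perfect 5th: F
- major 7th: A
- augmented 11th: E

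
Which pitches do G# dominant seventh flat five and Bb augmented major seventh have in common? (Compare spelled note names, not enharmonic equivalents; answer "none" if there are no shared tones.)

G# dominant seventh flat five = G-sharp, B-sharp, D, F-sharp.
Bb augmented major seventh = B-flat, D, F-sharp, A.
Shared: D, F-sharp.

D – F-sharp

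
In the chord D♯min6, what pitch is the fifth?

A#

Root of D♯min6 = D#. The 5th is a perfect 5th: D# up a perfect 5th → A#.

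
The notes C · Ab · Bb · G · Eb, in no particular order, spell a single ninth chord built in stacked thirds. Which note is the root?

Stacking in thirds gives Ab – C – Eb – G – Bb, so Ab is the root — Ab major ninth.

Ab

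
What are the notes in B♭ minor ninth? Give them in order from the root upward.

B♭ minor ninth is a minor ninth built on B♭.
root → B♭
3rd (minor 3rd) → D♭
5th (perfect 5th) → F
7th (minor 7th) → A♭
9th (major 9th) → C

B♭ D♭ F A♭ C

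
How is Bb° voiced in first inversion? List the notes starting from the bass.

In root position, Bb° is Bb–Db–Fb.
First inversion puts the third (Db) in the bass.

Db, Fb, Bb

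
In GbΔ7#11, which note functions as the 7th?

Root of GbΔ7#11 = Gb. The 7th is a major 7th: Gb up a major 7th → F.

F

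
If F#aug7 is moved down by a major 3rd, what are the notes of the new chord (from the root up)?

Transposed root: F# → D (major 3rd down). So we spell D augmented seventh:
D — root
F# — major 3rd
A# — augmented 5th
C — minor 7th

D F# A# C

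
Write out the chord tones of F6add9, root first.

F6add9 is a six-nine built on F.
F — root
A — major 3rd
C — perfect 5th
D — major 6th
G — major 9th

F  A  C  D  G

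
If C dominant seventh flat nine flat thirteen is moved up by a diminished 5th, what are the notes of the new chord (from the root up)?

A diminished 5th up from C is G-flat, so the new chord is G-flat dominant seventh flat nine flat thirteen.
G-flat — root
B-flat — major 3rd
D-flat — perfect 5th
F-flat — minor 7th
A-double-flat — minor 9th
E-double-flat — minor 13th

G-flat  B-flat  D-flat  F-flat  A-double-flat  E-double-flat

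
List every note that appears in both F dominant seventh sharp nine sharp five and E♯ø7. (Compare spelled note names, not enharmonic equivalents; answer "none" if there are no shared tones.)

G#

F dominant seventh sharp nine sharp five = F, A, C#, Eb, G#.
E♯ø7 = E#, G#, B, D#.
Shared: G#.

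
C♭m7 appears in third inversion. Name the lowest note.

B𝄫

C♭m7 in root position is C♭–E𝄫–G♭–B𝄫.
Third inversion places the seventh in the bass, which is B𝄫.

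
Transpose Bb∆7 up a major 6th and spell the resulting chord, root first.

G  B  D  F#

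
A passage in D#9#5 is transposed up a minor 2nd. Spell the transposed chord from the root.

E, G#, B#, D, F#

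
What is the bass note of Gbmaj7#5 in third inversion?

F

Gbmaj7#5 = Gb–Bb–D–F. Third inversion → seventh in the bass = F.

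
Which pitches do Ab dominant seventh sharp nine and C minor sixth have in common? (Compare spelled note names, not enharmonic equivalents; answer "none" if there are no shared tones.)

C  E♭

Ab dominant seventh sharp nine = A♭, C, E♭, G♭, B.
C minor sixth = C, E♭, G, A.
Shared: C, E♭.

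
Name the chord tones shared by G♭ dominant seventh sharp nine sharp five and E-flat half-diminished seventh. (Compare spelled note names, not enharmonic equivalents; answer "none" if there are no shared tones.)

G♭ dominant seventh sharp nine sharp five = G-flat, B-flat, D, F-flat, A.
E-flat half-diminished seventh = E-flat, G-flat, B-double-flat, D-flat.
Shared: G-flat.

G-flat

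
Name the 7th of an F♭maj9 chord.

E♭

F♭maj9 is built on F♭; its 7th is a major 7th above the root.
A seventh above F uses the letter E, and the major 7th above F♭ is E♭.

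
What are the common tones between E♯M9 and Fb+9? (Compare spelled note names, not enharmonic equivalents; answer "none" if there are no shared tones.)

none

E♯M9: E# G## B# D## F##
Fb+9: Fb Ab C Ebb Gb
Common to both → none.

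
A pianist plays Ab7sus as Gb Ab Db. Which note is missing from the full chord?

Eb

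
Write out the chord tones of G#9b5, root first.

G#, B#, D, F#, A#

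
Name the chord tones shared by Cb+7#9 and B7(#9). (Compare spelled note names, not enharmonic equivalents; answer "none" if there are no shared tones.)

none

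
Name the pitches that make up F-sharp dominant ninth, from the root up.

F-sharp dominant ninth is a dominant ninth built on F-sharp.
- root: F-sharp
- major 3rd: A-sharp
- perfect 5th: C-sharp
- minor 7th: E
- major 9th: G-sharp

F-sharp, A-sharp, C-sharp, E, G-sharp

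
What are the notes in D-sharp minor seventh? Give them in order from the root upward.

D-sharp minor seventh: minor seventh on D#.
root → D#
3rd (minor 3rd) → F#
5th (perfect 5th) → A#
7th (minor 7th) → C#

D#  F#  A#  C#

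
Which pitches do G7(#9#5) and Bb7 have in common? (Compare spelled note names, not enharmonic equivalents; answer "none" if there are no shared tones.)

G7(#9#5) = G, B, D#, F, A#.
Bb7 = Bb, D, F, Ab.
Shared: F.

F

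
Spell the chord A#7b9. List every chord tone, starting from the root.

A#7b9: dominant seventh flat nine on A#.
root → A#
3rd (major 3rd) → C##
5th (perfect 5th) → E#
7th (minor 7th) → G#
9th (minor 9th) → B

A# – C## – E# – G# – B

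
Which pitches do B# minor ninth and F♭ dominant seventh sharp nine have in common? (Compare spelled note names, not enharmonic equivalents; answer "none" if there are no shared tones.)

none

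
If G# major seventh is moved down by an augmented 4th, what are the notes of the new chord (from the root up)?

D, F#, A, C#

G# down an augmented 4th → D. New chord: D major seventh.
root → D
3rd (major 3rd) → F#
5th (perfect 5th) → A
7th (major 7th) → C#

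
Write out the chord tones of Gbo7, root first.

Root Gb, quality diminished seventh:
Root: Gb
Minor 3rd (3rd): Bbb
Diminished 5th (5th): Dbb
Diminished 7th (7th): Fbb

Gb – Bbb – Dbb – Fbb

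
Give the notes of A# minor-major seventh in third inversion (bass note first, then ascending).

G-double-sharp  A-sharp  C-sharp  E-sharp

In root position, A# minor-major seventh is A-sharp–C-sharp–E-sharp–G-double-sharp.
Third inversion puts the seventh (G-double-sharp) in the bass.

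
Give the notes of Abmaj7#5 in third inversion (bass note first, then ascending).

G, Ab, C, E

In root position, Abmaj7#5 is Ab–C–E–G.
Third inversion puts the seventh (G) in the bass.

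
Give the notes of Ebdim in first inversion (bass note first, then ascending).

Gb, Bbb, Eb

In root position, Ebdim is Eb–Gb–Bbb.
First inversion puts the third (Gb) in the bass.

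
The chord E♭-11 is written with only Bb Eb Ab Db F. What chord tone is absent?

Gb

E♭-11 = Eb, Gb, Bb, Db, F, Ab. The voicing lacks the 3rd (minor 3rd), Gb.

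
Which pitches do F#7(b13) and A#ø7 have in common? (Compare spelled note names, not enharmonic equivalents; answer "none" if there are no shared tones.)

A#, C#, E

F#7(b13): F# A# C# E D
A#ø7: A# C# E G#
Common to both → A#, C#, E.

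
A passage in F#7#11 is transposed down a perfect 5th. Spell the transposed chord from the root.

B D# F# A E#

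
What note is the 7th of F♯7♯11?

F♯7♯11 is built on F#; its 7th is a minor 7th above the root.
A seventh above F uses the letter E, and the minor 7th above F# is E.

E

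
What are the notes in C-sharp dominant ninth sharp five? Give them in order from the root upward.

C-sharp dominant ninth sharp five is a dominant ninth sharp five built on C#.
- root: C#
- major 3rd: E#
- augmented 5th: G##
- minor 7th: B
- major 9th: D#

C# – E# – G## – B – D#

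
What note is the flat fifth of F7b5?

Root of F7b5 = F. The 5th is a diminished 5th: F up a diminished 5th → Cb.

Cb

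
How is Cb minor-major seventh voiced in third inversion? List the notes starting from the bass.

Cb minor-major seventh = Cb–Ebb–Gb–Bb; third inversion → seventh (Bb) lowest.

Bb, Cb, Ebb, Gb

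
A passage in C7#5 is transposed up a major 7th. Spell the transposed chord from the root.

B  D#  F##  A

A major 7th up from C is B, so the new chord is B augmented seventh.
B — root
D# — major 3rd
F## — augmented 5th
A — minor 7th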